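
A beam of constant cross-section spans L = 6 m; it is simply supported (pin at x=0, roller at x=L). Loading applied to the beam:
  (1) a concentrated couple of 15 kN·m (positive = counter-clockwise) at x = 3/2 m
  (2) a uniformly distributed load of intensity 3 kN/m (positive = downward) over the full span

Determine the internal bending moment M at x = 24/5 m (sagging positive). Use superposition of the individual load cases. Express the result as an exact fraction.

Load 1 — applied couple M₀=15 kN·m at a=3/2 m (b=L-a=9/2):
  M_1 = M₀x/L - M₀  [x>a] = 15·(24/5)/6 - 15 = -3 kN·m
Load 2 — uniform load w=3 kN/m over full span:
  M_2 = wx(L-x)/2 = 3·(24/5)·(6-(24/5))/2 = 216/25 kN·m
Superposition: M = Σ M_i = 141/25 kN·m ≈ 5.640000 kN·m

M(24/5) = 141/25 kN·m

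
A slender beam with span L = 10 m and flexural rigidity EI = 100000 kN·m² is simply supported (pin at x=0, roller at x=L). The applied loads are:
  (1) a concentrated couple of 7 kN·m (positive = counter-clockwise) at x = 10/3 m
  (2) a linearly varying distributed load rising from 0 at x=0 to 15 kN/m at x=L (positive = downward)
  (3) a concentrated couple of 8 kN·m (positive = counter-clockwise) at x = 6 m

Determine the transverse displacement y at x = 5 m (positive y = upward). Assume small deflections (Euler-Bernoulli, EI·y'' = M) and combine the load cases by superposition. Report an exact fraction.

Load 1 — applied couple M₀=7 kN·m at a=10/3 m (b=L-a=20/3):
  y_1 = (M₀x³/(6L)-M₀(x-a)²/2+C₁x)/EI  [x>a] with C₁=M₀(3b²-L²)/(6L)=35/9 = (7·5³/(6·10)-7·(5-(10/3))²/2+(35/9)·5)/100000 = 7/28800 m
Load 2 — triangular load w₀=15 kN/m (0→w₀ over full span):
  y_2 = -w₀x(7L⁴-10L²x²+3x⁴)/(360LEI) = -15·5·(7·10⁴-10·10²·5²+3·5⁴)/(360·10·100000) = -5/512 m
Load 3 — applied couple M₀=8 kN·m at a=6 m (b=L-a=4):
  y_3 = (M₀x³/(6L)+C₁x)/EI  [x≤a] with C₁=M₀(3b²-L²)/(6L)=-104/15 = (8·5³/(6·10)+(-104/15)·5)/100000 = -9/50000 m
Superposition: y = Σ y_i = -139717/14400000 m ≈ -0.009703 m

y(5) = -139717/14400000 m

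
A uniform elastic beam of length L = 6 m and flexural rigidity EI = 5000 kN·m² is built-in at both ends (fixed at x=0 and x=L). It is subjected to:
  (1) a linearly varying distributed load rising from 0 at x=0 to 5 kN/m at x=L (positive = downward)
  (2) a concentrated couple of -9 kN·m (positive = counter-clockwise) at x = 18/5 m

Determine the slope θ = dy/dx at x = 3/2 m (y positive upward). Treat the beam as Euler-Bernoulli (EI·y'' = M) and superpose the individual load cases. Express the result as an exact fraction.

θ(3/2) = -14229/32000000 rad

Load 1 — triangular load w₀=5 kN/m (0→w₀ over full span):
  θ_1 = -w₀(2x(L-x)(L-2x)(x+2L)+x²(L-x)²)/(120LEI) = -5·(2·(3/2)·(6-(3/2))·(6-2·(3/2))·((3/2)+2·6)+(3/2)²·(6-(3/2))²)/(120·6·5000) = -1053/1280000 rad
Load 2 — applied couple M₀=-9 kN·m at a=18/5 m (b=L-a=12/5):
  θ_2 = (R_Ax²/2 - M_Ax)/EI  [x≤a] with R_A=-54/25, M_A=-72/25 = ((-54/25)·(3/2)²/2 - (-72/25)·(3/2))/5000 = 189/500000 rad
Superposition: θ = Σ θ_i = -14229/32000000 rad ≈ -0.000445 rad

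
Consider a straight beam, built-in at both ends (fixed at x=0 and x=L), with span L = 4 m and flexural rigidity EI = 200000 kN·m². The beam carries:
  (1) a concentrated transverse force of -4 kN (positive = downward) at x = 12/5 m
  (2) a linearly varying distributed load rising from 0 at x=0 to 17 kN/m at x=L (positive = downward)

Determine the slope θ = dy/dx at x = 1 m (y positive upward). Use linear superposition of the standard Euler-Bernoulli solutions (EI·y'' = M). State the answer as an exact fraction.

Load 1 — point force P=-4 kN at a=12/5 m (b=L-a=8/5):
  θ_1 = -Pb²x(2aL-(3a+b)x)/(2L³EI)  [x≤a] = -(-4)·(8/5)²·1·(2·(12/5)·4-(3·(12/5)+(8/5))·1)/(2·4³·200000) = 13/3125000 rad
Load 2 — triangular load w₀=17 kN/m (0→w₀ over full span):
  θ_2 = -w₀(2x(L-x)(L-2x)(x+2L)+x²(L-x)²)/(120LEI) = -17·(2·1·(4-1)·(4-2·1)·(1+2·4)+1²·(4-1)²)/(120·4·200000) = -663/32000000 rad
Superposition: θ = Σ θ_i = -13247/800000000 rad ≈ -0.000017 rad

θ(1) = -13247/800000000 rad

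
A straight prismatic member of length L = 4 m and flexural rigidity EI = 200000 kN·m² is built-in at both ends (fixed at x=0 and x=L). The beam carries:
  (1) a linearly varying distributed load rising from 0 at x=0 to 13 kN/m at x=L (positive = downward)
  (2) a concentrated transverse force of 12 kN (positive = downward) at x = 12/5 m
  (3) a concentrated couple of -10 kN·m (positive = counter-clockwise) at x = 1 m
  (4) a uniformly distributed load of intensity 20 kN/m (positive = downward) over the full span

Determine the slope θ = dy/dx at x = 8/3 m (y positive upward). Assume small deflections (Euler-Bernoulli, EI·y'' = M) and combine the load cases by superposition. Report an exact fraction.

Load 1 — triangular load w₀=13 kN/m (0→w₀ over full span):
  θ_1 = -w₀(2x(L-x)(L-2x)(x+2L)+x²(L-x)²)/(120LEI) = -13·(2·(8/3)·(4-(8/3))·(4-2·(8/3))·((8/3)+2·4)+(8/3)²·(4-(8/3))²)/(120·4·200000) = 91/7593750 rad
Load 2 — point force P=12 kN at a=12/5 m (b=L-a=8/5):
  θ_2 = Pa²(L-x)(2bL-(3b+a)(L-x))/(2L³EI)  [x>a] = 12·(12/5)²·(4-(8/3))·(2·(8/5)·4-(3·(8/5)+(12/5))·(4-(8/3)))/(2·4³·200000) = 9/781250 rad
Load 3 — applied couple M₀=-10 kN·m at a=1 m (b=L-a=3):
  θ_3 = (R_Ax²/2 - M_Ax - M₀(x-a))/EI  [x>a] with R_A=-45/16, M_A=15/8 = ((-45/16)·(8/3)²/2 - (15/8)·(8/3) - (-10)·((8/3)-1))/200000 = 1/120000 rad
Load 4 — uniform load w=20 kN/m over full span:
  θ_4 = -wx(L-x)(L-2x)/(12EI) = -20·(8/3)·(4-(8/3))·(4-2·(8/3))/(12·200000) = 2/50625 rad
Superposition: θ = Σ θ_i = 433409/6075000000 rad ≈ 0.000071 rad

θ(8/3) = 433409/6075000000 rad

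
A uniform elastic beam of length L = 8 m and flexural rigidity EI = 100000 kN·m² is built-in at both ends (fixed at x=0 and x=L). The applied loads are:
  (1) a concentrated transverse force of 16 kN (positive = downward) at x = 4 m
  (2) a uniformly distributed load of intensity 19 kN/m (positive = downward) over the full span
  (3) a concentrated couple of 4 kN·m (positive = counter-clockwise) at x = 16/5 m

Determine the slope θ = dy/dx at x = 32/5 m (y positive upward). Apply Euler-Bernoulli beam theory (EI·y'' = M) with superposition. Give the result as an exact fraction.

θ(32/5) = 1798/1953125 rad

Load 1 — point force P=16 kN at a=4 m (b=L-a=4):
  θ_1 = Pa²(L-x)(2bL-(3b+a)(L-x))/(2L³EI)  [x>a] = 16·4²·(8-(32/5))·(2·4·8-(3·4+4)·(8-(32/5)))/(2·8³·100000) = 12/78125 rad
Load 2 — uniform load w=19 kN/m over full span:
  θ_2 = -wx(L-x)(L-2x)/(12EI) = -19·(32/5)·(8-(32/5))·(8-2·(32/5))/(12·100000) = 304/390625 rad
Load 3 — applied couple M₀=4 kN·m at a=16/5 m (b=L-a=24/5):
  θ_3 = (R_Ax²/2 - M_Ax - M₀(x-a))/EI  [x>a] with R_A=18/25, M_A=12/25 = ((18/25)·(32/5)²/2 - (12/25)·(32/5) - 4·((32/5)-(16/5)))/100000 = -22/1953125 rad
Superposition: θ = Σ θ_i = 1798/1953125 rad ≈ 0.000921 rad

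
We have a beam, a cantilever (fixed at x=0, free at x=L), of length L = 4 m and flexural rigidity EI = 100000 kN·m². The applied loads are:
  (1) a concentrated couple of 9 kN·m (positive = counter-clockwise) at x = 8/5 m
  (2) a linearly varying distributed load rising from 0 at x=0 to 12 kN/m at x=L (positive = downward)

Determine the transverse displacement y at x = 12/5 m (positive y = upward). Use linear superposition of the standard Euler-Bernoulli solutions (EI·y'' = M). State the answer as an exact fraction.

Load 1 — applied couple M₀=9 kN·m at a=8/5 m (b=L-a=12/5):
  y_1 = M₀a(2x-a)/(2EI)  [x>a] = 9·(8/5)·(2·(12/5)-(8/5))/(2·100000) = 18/78125 m
Load 2 — triangular load w₀=12 kN/m (0→w₀ over full span):
  y_2 = (w₀Lx³/12-w₀L²x²/6-w₀x⁵/(120L))/EI = (12·4·(12/5)³/12-12·4²·(12/5)²/6-12·(12/5)⁵/(120·4))/100000 = -63972/48828125 m
Superposition: y = Σ y_i = -52722/48828125 m ≈ -0.001080 m

y(12/5) = -52722/48828125 m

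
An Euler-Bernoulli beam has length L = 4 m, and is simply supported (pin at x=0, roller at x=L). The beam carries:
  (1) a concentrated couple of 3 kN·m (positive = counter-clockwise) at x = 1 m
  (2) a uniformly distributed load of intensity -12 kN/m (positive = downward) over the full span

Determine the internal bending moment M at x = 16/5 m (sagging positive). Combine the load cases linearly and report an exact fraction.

Load 1 — applied couple M₀=3 kN·m at a=1 m (b=L-a=3):
  M_1 = M₀x/L - M₀  [x>a] = 3·(16/5)/4 - 3 = -3/5 kN·m
Load 2 — uniform load w=-12 kN/m over full span:
  M_2 = wx(L-x)/2 = (-12)·(16/5)·(4-(16/5))/2 = -384/25 kN·m
Superposition: M = Σ M_i = -399/25 kN·m ≈ -15.960000 kN·m

M(16/5) = -399/25 kN·m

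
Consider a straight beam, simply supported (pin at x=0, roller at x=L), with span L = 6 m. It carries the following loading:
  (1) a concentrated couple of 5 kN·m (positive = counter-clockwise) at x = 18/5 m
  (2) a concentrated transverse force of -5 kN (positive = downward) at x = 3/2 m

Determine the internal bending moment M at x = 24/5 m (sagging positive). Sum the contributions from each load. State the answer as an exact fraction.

M(24/5) = -5/2 kN·m

Load 1 — applied couple M₀=5 kN·m at a=18/5 m (b=L-a=12/5):
  M_1 = M₀x/L - M₀  [x>a] = 5·(24/5)/6 - 5 = -1 kN·m
Load 2 — point force P=-5 kN at a=3/2 m (b=L-a=9/2):
  M_2 = Pa(L-x)/L  [x>a] = (-5)·(3/2)·(6-(24/5))/6 = -3/2 kN·m
Superposition: M = Σ M_i = -5/2 kN·m ≈ -2.500000 kN·m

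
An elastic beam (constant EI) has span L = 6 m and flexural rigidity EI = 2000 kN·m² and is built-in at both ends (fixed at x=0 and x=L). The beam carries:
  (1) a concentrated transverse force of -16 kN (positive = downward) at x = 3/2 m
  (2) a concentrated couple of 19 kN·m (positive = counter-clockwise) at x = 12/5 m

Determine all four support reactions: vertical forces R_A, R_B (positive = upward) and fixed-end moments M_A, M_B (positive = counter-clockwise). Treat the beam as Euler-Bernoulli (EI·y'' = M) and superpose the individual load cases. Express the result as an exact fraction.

R_A = -447/50 kN, M_A = -561/50 kN·m, R_B = -353/50 kN, M_B = 529/50 kN·m

Load 1 — point force P=-16 kN at a=3/2 m (b=L-a=9/2):
  R_A = Pb²(3a+b)/L³ = (-16)·(9/2)²·(3·(3/2)+(9/2))/6³ = -27/2 kN
  M_A = Pab²/L² = (-16)·(3/2)·(9/2)²/6² = -27/2 kN·m
  R_B = Pa²(a+3b)/L³ = (-16)·(3/2)²·((3/2)+3·(9/2))/6³ = -5/2 kN
  M_B = -Pa²b/L² = -(-16)·(3/2)²·(9/2)/6² = 9/2 kN·m
Load 2 — applied couple M₀=19 kN·m at a=12/5 m (b=L-a=18/5):
  R_A = 6M₀ab/L³ = 6·19·(12/5)·(18/5)/6³ = 114/25 kN
  M_A = M₀b(2a-b)/L² = 19·(18/5)·(2·(12/5)-(18/5))/6² = 57/25 kN·m
  R_B = -6M₀ab/L³ = -6·19·(12/5)·(18/5)/6³ = -114/25 kN
  M_B = M₀a(2b-a)/L² = 19·(12/5)·(2·(18/5)-(12/5))/6² = 152/25 kN·m
Superposition: R_A = -447/50 kN, M_A = -561/50 kN·m, R_B = -353/50 kN, M_B = 529/50 kN·m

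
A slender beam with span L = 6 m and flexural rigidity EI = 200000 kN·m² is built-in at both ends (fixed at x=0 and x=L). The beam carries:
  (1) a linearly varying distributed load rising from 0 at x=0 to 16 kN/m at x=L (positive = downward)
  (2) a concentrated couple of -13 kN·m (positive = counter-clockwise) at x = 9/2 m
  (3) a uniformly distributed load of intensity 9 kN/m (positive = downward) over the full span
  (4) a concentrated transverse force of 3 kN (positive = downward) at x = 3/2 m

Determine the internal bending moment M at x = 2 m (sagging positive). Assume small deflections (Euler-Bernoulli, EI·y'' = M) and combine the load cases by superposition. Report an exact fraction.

M(2) = 21979/1440 kN·m

Load 1 — triangular load w₀=16 kN/m (0→w₀ over full span):
  M_1 = 3w₀Lx/20 - w₀L²/30 - w₀x³/(6L) = 3·16·6·2/20 - 16·6²/30 - 16·2³/(6·6) = 272/45 kN·m
Load 2 — applied couple M₀=-13 kN·m at a=9/2 m (b=L-a=3/2):
  M_2 = R_Ax - M_A  [x≤a] with R_A=-39/16, M_A=-65/16 = (-39/16)·2 - (-65/16) = -13/16 kN·m
Load 3 — uniform load w=9 kN/m over full span:
  M_3 = wLx/2 - wL²/12 - wx²/2 = 9·6·2/2 - 9·6²/12 - 9·2²/2 = 9 kN·m
Load 4 — point force P=3 kN at a=3/2 m (b=L-a=9/2):
  M_4 = Pa²(a+3b)(L-x)/L³ - Pa²b/L²  [x>a] = 3·(3/2)²·((3/2)+3·(9/2))·(6-2)/6³ - 3·(3/2)²·(9/2)/6² = 33/32 kN·m
Superposition: M = Σ M_i = 21979/1440 kN·m ≈ 15.263194 kN·m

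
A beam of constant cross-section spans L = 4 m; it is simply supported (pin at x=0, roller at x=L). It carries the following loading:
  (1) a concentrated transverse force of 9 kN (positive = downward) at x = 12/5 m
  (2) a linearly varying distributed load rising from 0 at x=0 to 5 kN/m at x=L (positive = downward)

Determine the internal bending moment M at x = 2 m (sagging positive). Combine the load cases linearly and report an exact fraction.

Load 1 — point force P=9 kN at a=12/5 m (b=L-a=8/5):
  M_1 = Pbx/L  [x≤a] = 9·(8/5)·2/4 = 36/5 kN·m
Load 2 — triangular load w₀=5 kN/m (0→w₀ over full span):
  M_2 = w₀Lx/6 - w₀x³/(6L) = 5·4·2/6 - 5·2³/(6·4) = 5 kN·m
Superposition: M = Σ M_i = 61/5 kN·m ≈ 12.200000 kN·m

M(2) = 61/5 kN·m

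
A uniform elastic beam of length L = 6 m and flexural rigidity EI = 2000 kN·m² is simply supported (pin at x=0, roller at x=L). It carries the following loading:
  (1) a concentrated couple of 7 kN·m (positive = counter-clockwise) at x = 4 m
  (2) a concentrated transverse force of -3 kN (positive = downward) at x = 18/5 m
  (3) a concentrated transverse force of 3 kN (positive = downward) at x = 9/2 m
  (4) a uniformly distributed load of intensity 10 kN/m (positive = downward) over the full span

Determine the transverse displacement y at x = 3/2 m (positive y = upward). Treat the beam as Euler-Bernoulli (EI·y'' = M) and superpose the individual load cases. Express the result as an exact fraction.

Load 1 — applied couple M₀=7 kN·m at a=4 m (b=L-a=2):
  y_1 = (M₀x³/(6L)+C₁x)/EI  [x≤a] with C₁=M₀(3b²-L²)/(6L)=-14/3 = (7·(3/2)³/(6·6)+(-14/3)·(3/2))/2000 = -203/64000 m
Load 2 — point force P=-3 kN at a=18/5 m (b=L-a=12/5):
  y_2 = -Pbx(L²-b²-x²)/(6LEI)  [x≤a] = -(-3)·(12/5)·(3/2)·(6²-(12/5)²-(3/2)²)/(6·6·2000) = 8397/2000000 m
Load 3 — point force P=3 kN at a=9/2 m (b=L-a=3/2):
  y_3 = -Pbx(L²-b²-x²)/(6LEI)  [x≤a] = -3·(3/2)·(3/2)·(6²-(3/2)²-(3/2)²)/(6·6·2000) = -189/64000 m
Load 4 — uniform load w=10 kN/m over full span:
  y_4 = -wx(L³-2Lx²+x³)/(24EI) = -10·(3/2)·(6³-2·6·(3/2)²+(3/2)³)/(24·2000) = -1539/25600 m
Superposition: y = Σ y_i = -992699/16000000 m ≈ -0.062044 m

y(3/2) = -992699/16000000 m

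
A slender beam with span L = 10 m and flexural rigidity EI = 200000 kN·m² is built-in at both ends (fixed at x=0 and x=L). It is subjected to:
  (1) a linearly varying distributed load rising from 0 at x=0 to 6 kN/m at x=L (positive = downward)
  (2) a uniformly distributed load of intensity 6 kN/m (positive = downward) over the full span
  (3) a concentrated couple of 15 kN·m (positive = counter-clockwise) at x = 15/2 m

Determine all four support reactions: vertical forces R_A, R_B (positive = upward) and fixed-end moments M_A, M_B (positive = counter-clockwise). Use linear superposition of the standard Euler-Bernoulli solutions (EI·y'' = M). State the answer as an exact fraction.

R_A = 651/16 kN, M_A = 1195/16 kN·m, R_B = 789/16 kN, M_B = -1325/16 kN·m

Load 1 — triangular load w₀=6 kN/m (0→w₀ over full span):
  R_A = 3w₀L/20 = 3·6·10/20 = 9 kN
  M_A = w₀L²/30 = 6·10²/30 = 20 kN·m
  R_B = 7w₀L/20 = 7·6·10/20 = 21 kN
  M_B = -w₀L²/20 = -6·10²/20 = -30 kN·m
Load 2 — uniform load w=6 kN/m over full span:
  R_A = wL/2 = 6·10/2 = 30 kN
  M_A = wL²/12 = 6·10²/12 = 50 kN·m
  R_B = wL/2 = 6·10/2 = 30 kN
  M_B = -wL²/12 = -6·10²/12 = -50 kN·m
Load 3 — applied couple M₀=15 kN·m at a=15/2 m (b=L-a=5/2):
  R_A = 6M₀ab/L³ = 6·15·(15/2)·(5/2)/10³ = 27/16 kN
  M_A = M₀b(2a-b)/L² = 15·(5/2)·(2·(15/2)-(5/2))/10² = 75/16 kN·m
  R_B = -6M₀ab/L³ = -6·15·(15/2)·(5/2)/10³ = -27/16 kN
  M_B = M₀a(2b-a)/L² = 15·(15/2)·(2·(5/2)-(15/2))/10² = -45/16 kN·m
Superposition: R_A = 651/16 kN, M_A = 1195/16 kN·m, R_B = 789/16 kN, M_B = -1325/16 kN·m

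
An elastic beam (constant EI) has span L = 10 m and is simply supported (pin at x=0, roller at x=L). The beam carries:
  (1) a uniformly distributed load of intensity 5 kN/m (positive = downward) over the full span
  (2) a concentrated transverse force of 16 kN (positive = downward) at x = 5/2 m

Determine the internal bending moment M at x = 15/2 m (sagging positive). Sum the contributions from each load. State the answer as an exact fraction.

Load 1 — uniform load w=5 kN/m over full span:
  M_1 = wx(L-x)/2 = 5·(15/2)·(10-(15/2))/2 = 375/8 kN·m
Load 2 — point force P=16 kN at a=5/2 m (b=L-a=15/2):
  M_2 = Pa(L-x)/L  [x>a] = 16·(5/2)·(10-(15/2))/10 = 10 kN·m
Superposition: M = Σ M_i = 455/8 kN·m ≈ 56.875000 kN·m

M(15/2) = 455/8 kN·m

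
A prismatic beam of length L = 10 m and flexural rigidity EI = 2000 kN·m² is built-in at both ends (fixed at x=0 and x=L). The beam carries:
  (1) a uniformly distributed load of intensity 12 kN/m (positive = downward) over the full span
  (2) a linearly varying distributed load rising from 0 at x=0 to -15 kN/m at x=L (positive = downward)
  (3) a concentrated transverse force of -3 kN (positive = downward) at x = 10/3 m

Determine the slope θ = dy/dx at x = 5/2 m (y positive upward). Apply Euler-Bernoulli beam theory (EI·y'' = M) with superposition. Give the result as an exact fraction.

Load 1 — uniform load w=12 kN/m over full span:
  θ_1 = -wx(L-x)(L-2x)/(12EI) = -12·(5/2)·(10-(5/2))·(10-2·(5/2))/(12·2000) = -3/64 rad
Load 2 — triangular load w₀=-15 kN/m (0→w₀ over full span):
  θ_2 = -w₀(2x(L-x)(L-2x)(x+2L)+x²(L-x)²)/(120LEI) = -(-15)·(2·(5/2)·(10-(5/2))·(10-2·(5/2))·((5/2)+2·10)+(5/2)²·(10-(5/2))²)/(120·10·2000) = 117/4096 rad
Load 3 — point force P=-3 kN at a=10/3 m (b=L-a=20/3):
  θ_3 = -Pb²x(2aL-(3a+b)x)/(2L³EI)  [x≤a] = -(-3)·(20/3)²·(5/2)·(2·(10/3)·10-(3·(10/3)+(20/3))·(5/2))/(2·10³·2000) = 1/480 rad
Superposition: θ = Σ θ_i = -997/61440 rad ≈ -0.016227 rad

θ(5/2) = -997/61440 rad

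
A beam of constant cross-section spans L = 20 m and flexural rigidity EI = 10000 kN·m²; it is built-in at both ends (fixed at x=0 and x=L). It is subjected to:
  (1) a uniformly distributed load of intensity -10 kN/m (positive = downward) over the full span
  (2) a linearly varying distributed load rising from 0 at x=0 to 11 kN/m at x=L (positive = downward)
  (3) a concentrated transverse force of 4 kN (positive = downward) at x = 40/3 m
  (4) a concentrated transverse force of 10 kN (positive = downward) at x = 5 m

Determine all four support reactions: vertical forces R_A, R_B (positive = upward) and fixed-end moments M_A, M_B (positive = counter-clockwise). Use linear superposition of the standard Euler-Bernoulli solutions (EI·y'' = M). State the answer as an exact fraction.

R_A = -24851/432 kN, M_A = -32965/216 kN·m, R_B = -7981/432 kN, M_B = 19895/216 kN·m

Load 1 — uniform load w=-10 kN/m over full span:
  R_A = wL/2 = (-10)·20/2 = -100 kN
  M_A = wL²/12 = (-10)·20²/12 = -1000/3 kN·m
  R_B = wL/2 = (-10)·20/2 = -100 kN
  M_B = -wL²/12 = -(-10)·20²/12 = 1000/3 kN·m
Load 2 — triangular load w₀=11 kN/m (0→w₀ over full span):
  R_A = 3w₀L/20 = 3·11·20/20 = 33 kN
  M_A = w₀L²/30 = 11·20²/30 = 440/3 kN·m
  R_B = 7w₀L/20 = 7·11·20/20 = 77 kN
  M_B = -w₀L²/20 = -11·20²/20 = -220 kN·m
Load 3 — point force P=4 kN at a=40/3 m (b=L-a=20/3):
  R_A = Pb²(3a+b)/L³ = 4·(20/3)²·(3·(40/3)+(20/3))/20³ = 28/27 kN
  M_A = Pab²/L² = 4·(40/3)·(20/3)²/20² = 160/27 kN·m
  R_B = Pa²(a+3b)/L³ = 4·(40/3)²·((40/3)+3·(20/3))/20³ = 80/27 kN
  M_B = -Pa²b/L² = -4·(40/3)²·(20/3)/20² = -320/27 kN·m
Load 4 — point force P=10 kN at a=5 m (b=L-a=15):
  R_A = Pb²(3a+b)/L³ = 10·15²·(3·5+15)/20³ = 135/16 kN
  M_A = Pab²/L² = 10·5·15²/20² = 225/8 kN·m
  R_B = Pa²(a+3b)/L³ = 10·5²·(5+3·15)/20³ = 25/16 kN
  M_B = -Pa²b/L² = -10·5²·15/20² = -75/8 kN·m
Superposition: R_A = -24851/432 kN, M_A = -32965/216 kN·m, R_B = -7981/432 kN, M_B = 19895/216 kN·m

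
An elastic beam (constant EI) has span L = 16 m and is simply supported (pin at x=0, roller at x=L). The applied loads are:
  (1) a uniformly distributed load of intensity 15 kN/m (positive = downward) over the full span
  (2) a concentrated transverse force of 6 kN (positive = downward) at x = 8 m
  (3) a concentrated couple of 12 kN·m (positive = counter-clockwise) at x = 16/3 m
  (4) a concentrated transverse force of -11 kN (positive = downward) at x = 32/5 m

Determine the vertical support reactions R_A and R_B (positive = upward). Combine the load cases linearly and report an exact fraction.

R_A = 2343/20 kN, R_B = 2357/20 kN

Load 1 — uniform load w=15 kN/m over full span:
  R_A = wL/2 = 15·16/2 = 120 kN
  R_B = wL/2 = 15·16/2 = 120 kN
Load 2 — point force P=6 kN at a=8 m (b=L-a=8):
  R_A = Pb/L = 6·8/16 = 3 kN
  R_B = Pa/L = 6·8/16 = 3 kN
Load 3 — applied couple M₀=12 kN·m at a=16/3 m (b=L-a=32/3):
  R_A = M₀/L = 12/16 = 3/4 kN
  R_B = -M₀/L = -12/16 = -3/4 kN
Load 4 — point force P=-11 kN at a=32/5 m (b=L-a=48/5):
  R_A = Pb/L = (-11)·(48/5)/16 = -33/5 kN
  R_B = Pa/L = (-11)·(32/5)/16 = -22/5 kN
Superposition: R_A = 2343/20 kN, R_B = 2357/20 kN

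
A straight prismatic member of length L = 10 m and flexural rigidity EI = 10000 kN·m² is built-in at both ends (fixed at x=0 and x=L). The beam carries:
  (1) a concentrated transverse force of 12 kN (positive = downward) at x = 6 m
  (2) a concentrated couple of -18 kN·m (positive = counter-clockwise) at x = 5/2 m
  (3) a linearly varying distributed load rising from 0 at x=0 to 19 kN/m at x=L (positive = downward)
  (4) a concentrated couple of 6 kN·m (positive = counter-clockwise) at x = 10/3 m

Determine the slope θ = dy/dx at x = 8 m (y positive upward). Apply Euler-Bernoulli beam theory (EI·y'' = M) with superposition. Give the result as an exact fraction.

Load 1 — point force P=12 kN at a=6 m (b=L-a=4):
  θ_1 = Pa²(L-x)(2bL-(3b+a)(L-x))/(2L³EI)  [x>a] = 12·6²·(10-8)·(2·4·10-(3·4+6)·(10-8))/(2·10³·10000) = 297/156250 rad
Load 2 — applied couple M₀=-18 kN·m at a=5/2 m (b=L-a=15/2):
  θ_2 = (R_Ax²/2 - M_Ax - M₀(x-a))/EI  [x>a] with R_A=-81/40, M_A=27/8 = ((-81/40)·8²/2 - (27/8)·8 - (-18)·(8-(5/2)))/10000 = 9/12500 rad
Load 3 — triangular load w₀=19 kN/m (0→w₀ over full span):
  θ_3 = -w₀(2x(L-x)(L-2x)(x+2L)+x²(L-x)²)/(120LEI) = -19·(2·8·(10-8)·(10-2·8)·(8+2·10)+8²·(10-8)²)/(120·10·10000) = 76/9375 rad
Load 4 — applied couple M₀=6 kN·m at a=10/3 m (b=L-a=20/3):
  θ_4 = (R_Ax²/2 - M_Ax - M₀(x-a))/EI  [x>a] with R_A=4/5, M_A=0 = ((4/5)·8²/2 - 0·8 - 6·(8-(10/3)))/10000 = -3/12500 rad
Superposition: θ = Σ θ_i = 2458/234375 rad ≈ 0.010487 rad

θ(8) = 2458/234375 rad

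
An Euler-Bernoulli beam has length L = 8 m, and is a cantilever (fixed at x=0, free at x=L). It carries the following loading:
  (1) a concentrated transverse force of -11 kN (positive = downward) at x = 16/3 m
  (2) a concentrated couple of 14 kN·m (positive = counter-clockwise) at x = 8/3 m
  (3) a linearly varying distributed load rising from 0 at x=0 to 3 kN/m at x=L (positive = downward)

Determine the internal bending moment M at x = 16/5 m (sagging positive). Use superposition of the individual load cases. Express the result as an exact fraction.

Load 1 — point force P=-11 kN at a=16/3 m (b=L-a=8/3):
  M_1 = -P(a-x)  [x≤a] = -(-11)·((16/3)-(16/5)) = 352/15 kN·m
Load 2 — applied couple M₀=14 kN·m at a=8/3 m (b=L-a=16/3):
  M_2 = 0  [x>a] = 0 kN·m
Load 3 — triangular load w₀=3 kN/m (0→w₀ over full span):
  M_3 = w₀Lx/2 - w₀L²/3 - w₀x³/(6L) = 3·8·(16/5)/2 - 3·8²/3 - 3·(16/5)³/(6·8) = -3456/125 kN·m
Superposition: M = Σ M_i = -1568/375 kN·m ≈ -4.181333 kN·m

M(16/5) = -1568/375 kN·m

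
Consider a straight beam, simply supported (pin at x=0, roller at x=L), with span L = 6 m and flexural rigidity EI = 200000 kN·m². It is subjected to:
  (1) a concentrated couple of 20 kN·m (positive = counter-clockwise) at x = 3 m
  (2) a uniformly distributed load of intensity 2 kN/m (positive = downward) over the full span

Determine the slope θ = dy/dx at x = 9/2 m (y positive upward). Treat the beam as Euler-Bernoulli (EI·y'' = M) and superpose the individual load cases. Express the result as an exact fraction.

Load 1 — applied couple M₀=20 kN·m at a=3 m (b=L-a=3):
  θ_1 = (M₀x²/(2L)-M₀(x-a)+C₁)/EI  [x>a] with C₁=M₀(3b²-L²)/(6L)=-5 = (20·(9/2)²/(2·6)-20·((9/2)-3)+(-5))/200000 = -1/160000 rad
Load 2 — uniform load w=2 kN/m over full span:
  θ_2 = -w(L³-6Lx²+4x³)/(24EI) = -2·(6³-6·6·(9/2)²+4·(9/2)³)/(24·200000) = 99/1600000 rad
Superposition: θ = Σ θ_i = 89/1600000 rad ≈ 0.000056 rad

θ(9/2) = 89/1600000 rad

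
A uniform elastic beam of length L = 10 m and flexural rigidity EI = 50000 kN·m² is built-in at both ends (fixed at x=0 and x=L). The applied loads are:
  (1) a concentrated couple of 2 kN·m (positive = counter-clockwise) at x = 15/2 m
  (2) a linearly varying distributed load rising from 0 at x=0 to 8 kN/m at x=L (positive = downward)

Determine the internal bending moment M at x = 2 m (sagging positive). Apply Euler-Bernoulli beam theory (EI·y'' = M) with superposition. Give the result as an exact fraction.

Load 1 — applied couple M₀=2 kN·m at a=15/2 m (b=L-a=5/2):
  M_1 = R_Ax - M_A  [x≤a] with R_A=9/40, M_A=5/8 = (9/40)·2 - (5/8) = -7/40 kN·m
Load 2 — triangular load w₀=8 kN/m (0→w₀ over full span):
  M_2 = 3w₀Lx/20 - w₀L²/30 - w₀x³/(6L) = 3·8·10·2/20 - 8·10²/30 - 8·2³/(6·10) = -56/15 kN·m
Superposition: M = Σ M_i = -469/120 kN·m ≈ -3.908333 kN·m

M(2) = -469/120 kN·m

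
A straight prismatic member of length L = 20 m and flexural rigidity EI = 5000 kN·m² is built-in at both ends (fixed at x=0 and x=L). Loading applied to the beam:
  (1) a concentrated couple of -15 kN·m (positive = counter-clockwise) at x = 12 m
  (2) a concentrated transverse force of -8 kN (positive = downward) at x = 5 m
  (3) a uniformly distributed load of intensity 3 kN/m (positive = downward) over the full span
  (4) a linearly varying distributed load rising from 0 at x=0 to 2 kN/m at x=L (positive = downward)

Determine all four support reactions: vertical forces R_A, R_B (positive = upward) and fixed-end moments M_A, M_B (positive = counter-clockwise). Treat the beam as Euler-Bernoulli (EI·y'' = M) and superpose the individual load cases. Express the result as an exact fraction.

Load 1 — applied couple M₀=-15 kN·m at a=12 m (b=L-a=8):
  R_A = 6M₀ab/L³ = 6·(-15)·12·8/20³ = -27/25 kN
  M_A = M₀b(2a-b)/L² = (-15)·8·(2·12-8)/20² = -24/5 kN·m
  R_B = -6M₀ab/L³ = -6·(-15)·12·8/20³ = 27/25 kN
  M_B = M₀a(2b-a)/L² = (-15)·12·(2·8-12)/20² = -9/5 kN·m
Load 2 — point force P=-8 kN at a=5 m (b=L-a=15):
  R_A = Pb²(3a+b)/L³ = (-8)·15²·(3·5+15)/20³ = -27/4 kN
  M_A = Pab²/L² = (-8)·5·15²/20² = -45/2 kN·m
  R_B = Pa²(a+3b)/L³ = (-8)·5²·(5+3·15)/20³ = -5/4 kN
  M_B = -Pa²b/L² = -(-8)·5²·15/20² = 15/2 kN·m
Load 3 — uniform load w=3 kN/m over full span:
  R_A = wL/2 = 3·20/2 = 30 kN
  M_A = wL²/12 = 3·20²/12 = 100 kN·m
  R_B = wL/2 = 3·20/2 = 30 kN
  M_B = -wL²/12 = -3·20²/12 = -100 kN·m
Load 4 — triangular load w₀=2 kN/m (0→w₀ over full span):
  R_A = 3w₀L/20 = 3·2·20/20 = 6 kN
  M_A = w₀L²/30 = 2·20²/30 = 80/3 kN·m
  R_B = 7w₀L/20 = 7·2·20/20 = 14 kN
  M_B = -w₀L²/20 = -2·20²/20 = -40 kN·m
Superposition: R_A = 2817/100 kN, M_A = 2981/30 kN·m, R_B = 4383/100 kN, M_B = -1343/10 kN·m

R_A = 2817/100 kN, M_A = 2981/30 kN·m, R_B = 4383/100 kN, M_B = -1343/10 kN·m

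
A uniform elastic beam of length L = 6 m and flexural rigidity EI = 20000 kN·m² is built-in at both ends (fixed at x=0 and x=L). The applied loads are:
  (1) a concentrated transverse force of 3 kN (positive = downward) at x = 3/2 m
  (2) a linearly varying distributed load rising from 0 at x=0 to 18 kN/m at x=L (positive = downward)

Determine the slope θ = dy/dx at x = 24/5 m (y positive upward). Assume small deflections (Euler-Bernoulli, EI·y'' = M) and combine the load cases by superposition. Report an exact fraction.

θ(24/5) = 86319/100000000 rad

Load 1 — point force P=3 kN at a=3/2 m (b=L-a=9/2):
  θ_1 = Pa²(L-x)(2bL-(3b+a)(L-x))/(2L³EI)  [x>a] = 3·(3/2)²·(6-(24/5))·(2·(9/2)·6-(3·(9/2)+(3/2))·(6-(24/5)))/(2·6³·20000) = 27/800000 rad
Load 2 — triangular load w₀=18 kN/m (0→w₀ over full span):
  θ_2 = -w₀(2x(L-x)(L-2x)(x+2L)+x²(L-x)²)/(120LEI) = -18·(2·(24/5)·(6-(24/5))·(6-2·(24/5))·((24/5)+2·6)+(24/5)²·(6-(24/5))²)/(120·6·20000) = 324/390625 rad
Superposition: θ = Σ θ_i = 86319/100000000 rad ≈ 0.000863 rad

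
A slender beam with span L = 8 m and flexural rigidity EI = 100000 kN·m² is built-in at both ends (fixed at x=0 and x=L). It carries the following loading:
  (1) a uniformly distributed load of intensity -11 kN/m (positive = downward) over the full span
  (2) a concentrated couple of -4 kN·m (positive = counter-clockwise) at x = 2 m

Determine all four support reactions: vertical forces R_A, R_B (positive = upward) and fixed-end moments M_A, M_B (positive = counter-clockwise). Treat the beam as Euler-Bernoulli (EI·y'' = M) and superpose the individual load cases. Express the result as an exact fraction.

Load 1 — uniform load w=-11 kN/m over full span:
  R_A = wL/2 = (-11)·8/2 = -44 kN
  M_A = wL²/12 = (-11)·8²/12 = -176/3 kN·m
  R_B = wL/2 = (-11)·8/2 = -44 kN
  M_B = -wL²/12 = -(-11)·8²/12 = 176/3 kN·m
Load 2 — applied couple M₀=-4 kN·m at a=2 m (b=L-a=6):
  R_A = 6M₀ab/L³ = 6·(-4)·2·6/8³ = -9/16 kN
  M_A = M₀b(2a-b)/L² = (-4)·6·(2·2-6)/8² = 3/4 kN·m
  R_B = -6M₀ab/L³ = -6·(-4)·2·6/8³ = 9/16 kN
  M_B = M₀a(2b-a)/L² = (-4)·2·(2·6-2)/8² = -5/4 kN·m
Superposition: R_A = -713/16 kN, M_A = -695/12 kN·m, R_B = -695/16 kN, M_B = 689/12 kN·m

R_A = -713/16 kN, M_A = -695/12 kN·m, R_B = -695/16 kN, M_B = 689/12 kN·m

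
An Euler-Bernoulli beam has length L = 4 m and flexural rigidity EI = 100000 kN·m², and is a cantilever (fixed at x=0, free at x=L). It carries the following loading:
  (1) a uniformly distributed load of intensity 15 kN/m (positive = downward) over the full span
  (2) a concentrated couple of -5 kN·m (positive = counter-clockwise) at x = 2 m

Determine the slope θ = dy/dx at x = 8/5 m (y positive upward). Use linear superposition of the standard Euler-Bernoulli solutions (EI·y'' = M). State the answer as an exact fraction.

θ(8/5) = -417/312500 rad

Load 1 — uniform load w=15 kN/m over full span:
  θ_1 = -wx(x²-3Lx+3L²)/(6EI) = -15·(8/5)·((8/5)²-3·4·(8/5)+3·4²)/(6·100000) = -98/78125 rad
Load 2 — applied couple M₀=-5 kN·m at a=2 m (b=L-a=2):
  θ_2 = M₀x/EI  [x≤a] = (-5)·(8/5)/100000 = -1/12500 rad
Superposition: θ = Σ θ_i = -417/312500 rad ≈ -0.001334 rad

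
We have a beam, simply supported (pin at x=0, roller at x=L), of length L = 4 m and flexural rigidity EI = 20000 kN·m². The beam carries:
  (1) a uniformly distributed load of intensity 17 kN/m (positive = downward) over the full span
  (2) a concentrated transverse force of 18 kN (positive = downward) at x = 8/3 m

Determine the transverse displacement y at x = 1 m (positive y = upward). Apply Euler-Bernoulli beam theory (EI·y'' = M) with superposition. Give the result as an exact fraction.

y(1) = -3859/1440000 m

Load 1 — uniform load w=17 kN/m over full span:
  y_1 = -wx(L³-2Lx²+x³)/(24EI) = -17·1·(4³-2·4·1²+1³)/(24·20000) = -323/160000 m
Load 2 — point force P=18 kN at a=8/3 m (b=L-a=4/3):
  y_2 = -Pbx(L²-b²-x²)/(6LEI)  [x≤a] = -18·(4/3)·1·(4²-(4/3)²-1²)/(6·4·20000) = -119/180000 m
Superposition: y = Σ y_i = -3859/1440000 m ≈ -0.002680 m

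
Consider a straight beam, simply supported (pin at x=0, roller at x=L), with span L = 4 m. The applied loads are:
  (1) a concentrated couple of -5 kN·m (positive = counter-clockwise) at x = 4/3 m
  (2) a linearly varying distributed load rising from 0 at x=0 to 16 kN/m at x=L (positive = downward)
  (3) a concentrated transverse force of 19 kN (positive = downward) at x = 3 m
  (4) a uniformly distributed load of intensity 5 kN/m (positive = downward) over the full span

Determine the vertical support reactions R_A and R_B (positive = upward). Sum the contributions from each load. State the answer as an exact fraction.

R_A = 145/6 kN, R_B = 281/6 kN

Load 1 — applied couple M₀=-5 kN·m at a=4/3 m (b=L-a=8/3):
  R_A = M₀/L = (-5)/4 = -5/4 kN
  R_B = -M₀/L = -(-5)/4 = 5/4 kN
Load 2 — triangular load w₀=16 kN/m (0→w₀ over full span):
  R_A = w₀L/6 = 16·4/6 = 32/3 kN
  R_B = w₀L/3 = 16·4/3 = 64/3 kN
Load 3 — point force P=19 kN at a=3 m (b=L-a=1):
  R_A = Pb/L = 19·1/4 = 19/4 kN
  R_B = Pa/L = 19·3/4 = 57/4 kN
Load 4 — uniform load w=5 kN/m over full span:
  R_A = wL/2 = 5·4/2 = 10 kN
  R_B = wL/2 = 5·4/2 = 10 kN
Superposition: R_A = 145/6 kN, R_B = 281/6 kN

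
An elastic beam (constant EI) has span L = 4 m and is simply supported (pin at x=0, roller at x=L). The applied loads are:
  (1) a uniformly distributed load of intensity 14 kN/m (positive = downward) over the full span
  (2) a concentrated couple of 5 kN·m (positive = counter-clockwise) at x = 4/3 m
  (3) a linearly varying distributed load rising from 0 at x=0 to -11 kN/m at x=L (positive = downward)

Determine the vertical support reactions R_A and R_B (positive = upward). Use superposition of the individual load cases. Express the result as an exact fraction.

Load 1 — uniform load w=14 kN/m over full span:
  R_A = wL/2 = 14·4/2 = 28 kN
  R_B = wL/2 = 14·4/2 = 28 kN
Load 2 — applied couple M₀=5 kN·m at a=4/3 m (b=L-a=8/3):
  R_A = M₀/L = 5/4 kN
  R_B = -M₀/L = -5/4 kN
Load 3 — triangular load w₀=-11 kN/m (0→w₀ over full span):
  R_A = w₀L/6 = (-11)·4/6 = -22/3 kN
  R_B = w₀L/3 = (-11)·4/3 = -44/3 kN
Superposition: R_A = 263/12 kN, R_B = 145/12 kN

R_A = 263/12 kN, R_B = 145/12 kN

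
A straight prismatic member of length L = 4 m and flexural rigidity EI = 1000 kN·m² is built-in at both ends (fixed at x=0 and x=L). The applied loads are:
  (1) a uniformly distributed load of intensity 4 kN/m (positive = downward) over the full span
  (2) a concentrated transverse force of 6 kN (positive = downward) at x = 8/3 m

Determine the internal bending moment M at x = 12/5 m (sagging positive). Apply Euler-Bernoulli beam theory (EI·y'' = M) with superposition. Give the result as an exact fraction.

M(12/5) = 968/225 kN·m

Load 1 — uniform load w=4 kN/m over full span:
  M_1 = wLx/2 - wL²/12 - wx²/2 = 4·4·(12/5)/2 - 4·4²/12 - 4·(12/5)²/2 = 176/75 kN·m
Load 2 — point force P=6 kN at a=8/3 m (b=L-a=4/3):
  M_2 = Pb²(3a+b)x/L³ - Pab²/L²  [x≤a] = 6·(4/3)²·(3·(8/3)+(4/3))·(12/5)/4³ - 6·(8/3)·(4/3)²/4² = 88/45 kN·m
Superposition: M = Σ M_i = 968/225 kN·m ≈ 4.302222 kN·m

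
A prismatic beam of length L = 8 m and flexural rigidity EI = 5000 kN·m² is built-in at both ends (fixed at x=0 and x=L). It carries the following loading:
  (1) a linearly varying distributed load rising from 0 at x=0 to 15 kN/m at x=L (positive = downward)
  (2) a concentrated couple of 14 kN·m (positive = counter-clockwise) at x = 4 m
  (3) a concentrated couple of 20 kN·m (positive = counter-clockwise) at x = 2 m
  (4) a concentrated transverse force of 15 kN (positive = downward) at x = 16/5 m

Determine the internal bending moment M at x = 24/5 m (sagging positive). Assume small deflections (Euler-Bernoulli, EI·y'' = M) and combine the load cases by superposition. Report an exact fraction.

M(24/5) = 8783/500 kN·m

Load 1 — triangular load w₀=15 kN/m (0→w₀ over full span):
  M_1 = 3w₀Lx/20 - w₀L²/30 - w₀x³/(6L) = 3·15·8·(24/5)/20 - 15·8²/30 - 15·(24/5)³/(6·8) = 496/25 kN·m
Load 2 — applied couple M₀=14 kN·m at a=4 m (b=L-a=4):
  M_2 = R_Ax - M_A - M₀  [x>a] with R_A=21/8, M_A=7/2 = (21/8)·(24/5) - (7/2) - 14 = -49/10 kN·m
Load 3 — applied couple M₀=20 kN·m at a=2 m (b=L-a=6):
  M_3 = R_Ax - M_A - M₀  [x>a] with R_A=45/16, M_A=-15/4 = (45/16)·(24/5) - (-15/4) - 20 = -11/4 kN·m
Load 4 — point force P=15 kN at a=16/5 m (b=L-a=24/5):
  M_4 = Pa²(a+3b)(L-x)/L³ - Pa²b/L²  [x>a] = 15·(16/5)²·((16/5)+3·(24/5))·(8-(24/5))/8³ - 15·(16/5)²·(24/5)/8² = 672/125 kN·m
Superposition: M = Σ M_i = 8783/500 kN·m ≈ 17.566000 kN·m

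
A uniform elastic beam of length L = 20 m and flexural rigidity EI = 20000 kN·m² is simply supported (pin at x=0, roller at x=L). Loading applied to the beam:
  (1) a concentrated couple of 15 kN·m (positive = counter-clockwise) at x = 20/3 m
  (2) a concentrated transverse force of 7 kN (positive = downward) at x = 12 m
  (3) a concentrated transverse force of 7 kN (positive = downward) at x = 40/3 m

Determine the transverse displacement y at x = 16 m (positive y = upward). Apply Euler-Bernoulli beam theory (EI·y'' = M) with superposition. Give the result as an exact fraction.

Load 1 — applied couple M₀=15 kN·m at a=20/3 m (b=L-a=40/3):
  y_1 = (M₀x³/(6L)-M₀(x-a)²/2+C₁x)/EI  [x>a] with C₁=M₀(3b²-L²)/(6L)=50/3 = (15·16³/(6·20)-15·(16-(20/3))²/2+(50/3)·16)/20000 = 47/7500 m
Load 2 — point force P=7 kN at a=12 m (b=L-a=8):
  y_2 = -Pa(L-x)(2Lx-a²-x²)/(6LEI)  [x>a] = -7·12·(20-16)·(2·20·16-12²-16²)/(6·20·20000) = -21/625 m
Load 3 — point force P=7 kN at a=40/3 m (b=L-a=20/3):
  y_3 = -Pa(L-x)(2Lx-a²-x²)/(6LEI)  [x>a] = -7·(40/3)·(20-16)·(2·20·16-(40/3)²-16²)/(6·20·20000) = -1624/50625 m
Superposition: y = Σ y_i = -12031/202500 m ≈ -0.059412 m

y(16) = -12031/202500 m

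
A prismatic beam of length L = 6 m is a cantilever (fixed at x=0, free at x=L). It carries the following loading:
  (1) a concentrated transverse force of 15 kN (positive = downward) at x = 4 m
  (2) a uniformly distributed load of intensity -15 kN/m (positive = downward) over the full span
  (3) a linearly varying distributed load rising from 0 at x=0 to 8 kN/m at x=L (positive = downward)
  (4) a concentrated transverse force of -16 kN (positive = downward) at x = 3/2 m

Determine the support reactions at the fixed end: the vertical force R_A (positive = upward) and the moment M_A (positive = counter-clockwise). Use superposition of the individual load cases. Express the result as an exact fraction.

Load 1 — point force P=15 kN at a=4 m (b=L-a=2):
  R_A = P = 15 kN
  M_A = Pa = 15·4 = 60 kN·m
Load 2 — uniform load w=-15 kN/m over full span:
  R_A = wL = (-15)·6 = -90 kN
  M_A = wL²/2 = (-15)·6²/2 = -270 kN·m
Load 3 — triangular load w₀=8 kN/m (0→w₀ over full span):
  R_A = w₀L/2 = 8·6/2 = 24 kN
  M_A = w₀L²/3 = 8·6²/3 = 96 kN·m
Load 4 — point force P=-16 kN at a=3/2 m (b=L-a=9/2):
  R_A = P = (-16) = -16 kN
  M_A = Pa = (-16)·(3/2) = -24 kN·m
Superposition: R_A = -67 kN, M_A = -138 kN·m

R_A = -67 kN, M_A = -138 kN·m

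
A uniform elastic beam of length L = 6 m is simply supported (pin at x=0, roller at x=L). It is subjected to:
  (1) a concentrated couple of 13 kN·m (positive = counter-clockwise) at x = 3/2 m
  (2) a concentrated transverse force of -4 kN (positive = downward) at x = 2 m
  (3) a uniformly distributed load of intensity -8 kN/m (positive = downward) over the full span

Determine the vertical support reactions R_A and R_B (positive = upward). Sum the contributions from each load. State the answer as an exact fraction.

R_A = -49/2 kN, R_B = -55/2 kN

Load 1 — applied couple M₀=13 kN·m at a=3/2 m (b=L-a=9/2):
  R_A = M₀/L = 13/6 kN
  R_B = -M₀/L = -13/6 kN
Load 2 — point force P=-4 kN at a=2 m (b=L-a=4):
  R_A = Pb/L = (-4)·4/6 = -8/3 kN
  R_B = Pa/L = (-4)·2/6 = -4/3 kN
Load 3 — uniform load w=-8 kN/m over full span:
  R_A = wL/2 = (-8)·6/2 = -24 kN
  R_B = wL/2 = (-8)·6/2 = -24 kN
Superposition: R_A = -49/2 kN, R_B = -55/2 kN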